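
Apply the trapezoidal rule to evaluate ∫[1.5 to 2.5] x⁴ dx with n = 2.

f(x) = x⁴
a = 1.5, b = 2.5, n = 2
h = (b - a)/n = 0.500000

Trapezoidal rule: (h/2)[f(x₀) + 2f(x₁) + 2f(x₂) + ... + f(xₙ)]

x_0 = 1.5000, f(x_0) = 5.062500, coefficient = 1
x_1 = 2.0000, f(x_1) = 16.000000, coefficient = 2
x_2 = 2.5000, f(x_2) = 39.062500, coefficient = 1

I ≈ (0.500000/2) × 76.125000 = 19.031250
Exact value: 18.012500
Error: 1.018750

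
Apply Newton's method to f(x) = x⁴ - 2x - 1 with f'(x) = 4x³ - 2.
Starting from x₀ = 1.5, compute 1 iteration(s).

f(x) = x⁴ - 2x - 1
f'(x) = 4x³ - 2
x₀ = 1.5

Newton-Raphson formula: x_{n+1} = x_n - f(x_n)/f'(x_n)

Iteration 1:
  f(1.500000) = 1.062500
  f'(1.500000) = 11.500000
  x_1 = 1.500000 - 1.062500/11.500000 = 1.407609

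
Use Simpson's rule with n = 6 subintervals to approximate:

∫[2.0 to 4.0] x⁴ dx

f(x) = x⁴
a = 2.0, b = 4.0, n = 6
h = (b - a)/n = 0.333333

Simpson's rule: (h/3)[f(x₀) + 4f(x₁) + 2f(x₂) + ... + f(xₙ)]

x_0 = 2.0000, f(x_0) = 16.000000, coefficient = 1
x_1 = 2.3333, f(x_1) = 29.641975, coefficient = 4
x_2 = 2.6667, f(x_2) = 50.567901, coefficient = 2
x_3 = 3.0000, f(x_3) = 81.000000, coefficient = 4
x_4 = 3.3333, f(x_4) = 123.456790, coefficient = 2
x_5 = 3.6667, f(x_5) = 180.753086, coefficient = 4
x_6 = 4.0000, f(x_6) = 256.000000, coefficient = 1

I ≈ (0.333333/3) × 1785.629630 = 198.403292
Exact value: 198.400000
Error: 0.003292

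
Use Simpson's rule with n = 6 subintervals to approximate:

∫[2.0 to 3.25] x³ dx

f(x) = x³
a = 2.0, b = 3.25, n = 6
h = (b - a)/n = 0.208333

Simpson's rule: (h/3)[f(x₀) + 4f(x₁) + 2f(x₂) + ... + f(xₙ)]

x_0 = 2.0000, f(x_0) = 8.000000, coefficient = 1
x_1 = 2.2083, f(x_1) = 10.769459, coefficient = 4
x_2 = 2.4167, f(x_2) = 14.114005, coefficient = 2
x_3 = 2.6250, f(x_3) = 18.087891, coefficient = 4
x_4 = 2.8333, f(x_4) = 22.745370, coefficient = 2
x_5 = 3.0417, f(x_5) = 28.140697, coefficient = 4
x_6 = 3.2500, f(x_6) = 34.328125, coefficient = 1

I ≈ (0.208333/3) × 344.039063 = 23.891602
Exact value: 23.891602
Error: 0.000000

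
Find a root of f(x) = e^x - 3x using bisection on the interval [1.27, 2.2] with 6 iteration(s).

f(x) = e^x - 3x
Initial interval: [1.27, 2.2]

Iteration 1:
  c_1 = (1.270000 + 2.200000)/2 = 1.735000
  f(c_1) = f(1.735000) = 0.463928
  f(a) × f(c) < 0, new interval: [1.270000, 1.735000]
Iteration 2:
  c_2 = (1.270000 + 1.735000)/2 = 1.502500
  f(c_2) = f(1.502500) = -0.014593
  f(a) × f(c) ≥ 0, new interval: [1.502500, 1.735000]
Iteration 3:
  c_3 = (1.502500 + 1.735000)/2 = 1.618750
  f(c_3) = f(1.618750) = 0.190528
  f(a) × f(c) < 0, new interval: [1.502500, 1.618750]
Iteration 4:
  c_4 = (1.502500 + 1.618750)/2 = 1.560625
  f(c_4) = f(1.560625) = 0.079921
  f(a) × f(c) < 0, new interval: [1.502500, 1.560625]
Iteration 5:
  c_5 = (1.502500 + 1.560625)/2 = 1.531562
  f(c_5) = f(1.531562) = 0.030711
  f(a) × f(c) < 0, new interval: [1.502500, 1.531562]
Iteration 6:
  c_6 = (1.502500 + 1.531562)/2 = 1.517031
  f(c_6) = f(1.517031) = 0.007578
  f(a) × f(c) < 0, new interval: [1.502500, 1.517031]

After 6 iteration(s), the approximation is c_6 = 1.517031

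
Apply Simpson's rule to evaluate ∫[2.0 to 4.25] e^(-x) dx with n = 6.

f(x) = e^(-x)
a = 2.0, b = 4.25, n = 6
h = (b - a)/n = 0.375000

Simpson's rule: (h/3)[f(x₀) + 4f(x₁) + 2f(x₂) + ... + f(xₙ)]

x_0 = 2.0000, f(x_0) = 0.135335, coefficient = 1
x_1 = 2.3750, f(x_1) = 0.093014, coefficient = 4
x_2 = 2.7500, f(x_2) = 0.063928, coefficient = 2
x_3 = 3.1250, f(x_3) = 0.043937, coefficient = 4
x_4 = 3.5000, f(x_4) = 0.030197, coefficient = 2
x_5 = 3.8750, f(x_5) = 0.020754, coefficient = 4
x_6 = 4.2500, f(x_6) = 0.014264, coefficient = 1

I ≈ (0.375000/3) × 0.968673 = 0.121084
Exact value: 0.121071
Error: 0.000013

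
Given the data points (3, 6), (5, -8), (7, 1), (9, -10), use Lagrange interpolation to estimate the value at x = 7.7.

Lagrange interpolation formula:
P(x) = Σ yᵢ × Lᵢ(x)
where Lᵢ(x) = Π_{j≠i} (x - xⱼ)/(xᵢ - xⱼ)

L_0(7.7) = (7.7 - 5)/(3 - 5) × (7.7 - 7)/(3 - 7) × (7.7 - 9)/(3 - 9) = 0.051188
L_1(7.7) = (7.7 - 3)/(5 - 3) × (7.7 - 7)/(5 - 7) × (7.7 - 9)/(5 - 9) = -0.267313
L_2(7.7) = (7.7 - 3)/(7 - 3) × (7.7 - 5)/(7 - 5) × (7.7 - 9)/(7 - 9) = 1.031062
L_3(7.7) = (7.7 - 3)/(9 - 3) × (7.7 - 5)/(9 - 5) × (7.7 - 7)/(9 - 7) = 0.185063

P(7.7) = 6×L_0(7.7) + (-8)×L_1(7.7) + 1×L_2(7.7) + (-10)×L_3(7.7)
P(7.7) = 1.626062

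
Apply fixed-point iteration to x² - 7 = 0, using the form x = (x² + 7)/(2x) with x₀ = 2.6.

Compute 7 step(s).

Equation: x² - 7 = 0
Fixed-point form: x = (x² + 7)/(2x)
x₀ = 2.6

x_1 = g(2.600000) = 2.646154
x_2 = g(2.646154) = 2.645751
x_3 = g(2.645751) = 2.645751
x_4 = g(2.645751) = 2.645751
x_5 = g(2.645751) = 2.645751
x_6 = g(2.645751) = 2.645751
x_7 = g(2.645751) = 2.645751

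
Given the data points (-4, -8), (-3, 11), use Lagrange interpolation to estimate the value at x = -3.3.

Lagrange interpolation formula:
P(x) = Σ yᵢ × Lᵢ(x)
where Lᵢ(x) = Π_{j≠i} (x - xⱼ)/(xᵢ - xⱼ)

L_0(-3.3) = (-3.3 - (-3))/(-4 - (-3)) = 0.300000
L_1(-3.3) = (-3.3 - (-4))/(-3 - (-4)) = 0.700000

P(-3.3) = (-8)×L_0(-3.3) + 11×L_1(-3.3)
P(-3.3) = 5.300000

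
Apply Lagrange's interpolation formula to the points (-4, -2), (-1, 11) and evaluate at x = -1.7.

Lagrange interpolation formula:
P(x) = Σ yᵢ × Lᵢ(x)
where Lᵢ(x) = Π_{j≠i} (x - xⱼ)/(xᵢ - xⱼ)

L_0(-1.7) = (-1.7 - (-1))/(-4 - (-1)) = 0.233333
L_1(-1.7) = (-1.7 - (-4))/(-1 - (-4)) = 0.766667

P(-1.7) = (-2)×L_0(-1.7) + 11×L_1(-1.7)
P(-1.7) = 7.966667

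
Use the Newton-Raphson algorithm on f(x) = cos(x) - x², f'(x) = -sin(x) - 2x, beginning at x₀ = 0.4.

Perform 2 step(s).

f(x) = cos(x) - x²
f'(x) = -sin(x) - 2x
x₀ = 0.4

Newton-Raphson formula: x_{n+1} = x_n - f(x_n)/f'(x_n)

Iteration 1:
  f(0.400000) = 0.761061
  f'(0.400000) = -1.189418
  x_1 = 0.400000 - 0.761061/(-1.189418) = 1.039860
Iteration 2:
  f(1.039860) = -0.574967
  f'(1.039860) = -2.942053
  x_2 = 1.039860 - (-0.574967)/(-2.942053) = 0.844429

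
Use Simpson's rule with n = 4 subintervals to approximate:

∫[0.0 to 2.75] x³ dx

f(x) = x³
a = 0.0, b = 2.75, n = 4
h = (b - a)/n = 0.687500

Simpson's rule: (h/3)[f(x₀) + 4f(x₁) + 2f(x₂) + ... + f(xₙ)]

x_0 = 0.0000, f(x_0) = 0.000000, coefficient = 1
x_1 = 0.6875, f(x_1) = 0.324951, coefficient = 4
x_2 = 1.3750, f(x_2) = 2.599609, coefficient = 2
x_3 = 2.0625, f(x_3) = 8.773682, coefficient = 4
x_4 = 2.7500, f(x_4) = 20.796875, coefficient = 1

I ≈ (0.687500/3) × 62.390625 = 14.297852
Exact value: 14.297852
Error: 0.000000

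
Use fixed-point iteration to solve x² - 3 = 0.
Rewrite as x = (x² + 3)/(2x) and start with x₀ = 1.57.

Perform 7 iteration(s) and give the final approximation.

Equation: x² - 3 = 0
Fixed-point form: x = (x² + 3)/(2x)
x₀ = 1.57

x_1 = g(1.570000) = 1.740414
x_2 = g(1.740414) = 1.732071
x_3 = g(1.732071) = 1.732051
x_4 = g(1.732051) = 1.732051
x_5 = g(1.732051) = 1.732051
x_6 = g(1.732051) = 1.732051
x_7 = g(1.732051) = 1.732051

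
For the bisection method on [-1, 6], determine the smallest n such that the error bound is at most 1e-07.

We need (b-a)/2^n ≤ 1e-07
(6 - (-1))/2^n ≤ 1e-07
7/2^n ≤ 1e-07
2^n ≥ 70000000
n ≥ log₂(70000000) = 26.06
n ≥ 27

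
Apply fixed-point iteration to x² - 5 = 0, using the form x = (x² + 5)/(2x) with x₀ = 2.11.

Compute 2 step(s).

Equation: x² - 5 = 0
Fixed-point form: x = (x² + 5)/(2x)
x₀ = 2.11

x_1 = g(2.110000) = 2.239834
x_2 = g(2.239834) = 2.236071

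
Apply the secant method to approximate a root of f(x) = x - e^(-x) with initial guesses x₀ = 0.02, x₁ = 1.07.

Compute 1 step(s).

f(x) = x - e^(-x)
x₀ = 0.02, x₁ = 1.07

Secant formula: x_{n+1} = x_n - f(x_n)(x_n - x_{n-1})/(f(x_n) - f(x_{n-1}))

Iteration 1:
  f(0.020000) = -0.960199
  f(1.070000) = 0.726991
  x_2 = 1.070000 - 0.726991×(1.070000 - 0.020000)/(0.726991 - (-0.960199))
       = 0.617567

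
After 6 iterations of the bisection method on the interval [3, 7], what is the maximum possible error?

Bisection error bound: |error| ≤ (b-a)/2^n
|error| ≤ (7 - 3)/2^6 = 4/2^6
|error| ≤ 0.0625000000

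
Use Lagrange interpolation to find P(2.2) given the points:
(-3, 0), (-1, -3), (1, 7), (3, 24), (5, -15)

Lagrange interpolation formula:
P(x) = Σ yᵢ × Lᵢ(x)
where Lᵢ(x) = Π_{j≠i} (x - xⱼ)/(xᵢ - xⱼ)

L_0(2.2) = (2.2 - (-1))/(-3 - (-1)) × (2.2 - 1)/(-3 - 1) × (2.2 - 3)/(-3 - 3) × (2.2 - 5)/(-3 - 5) = 0.022400
L_1(2.2) = (2.2 - (-3))/(-1 - (-3)) × (2.2 - 1)/(-1 - 1) × (2.2 - 3)/(-1 - 3) × (2.2 - 5)/(-1 - 5) = -0.145600
L_2(2.2) = (2.2 - (-3))/(1 - (-3)) × (2.2 - (-1))/(1 - (-1)) × (2.2 - 3)/(1 - 3) × (2.2 - 5)/(1 - 5) = 0.582400
L_3(2.2) = (2.2 - (-3))/(3 - (-3)) × (2.2 - (-1))/(3 - (-1)) × (2.2 - 1)/(3 - 1) × (2.2 - 5)/(3 - 5) = 0.582400
L_4(2.2) = (2.2 - (-3))/(5 - (-3)) × (2.2 - (-1))/(5 - (-1)) × (2.2 - 1)/(5 - 1) × (2.2 - 3)/(5 - 3) = -0.041600

P(2.2) = 0×L_0(2.2) + (-3)×L_1(2.2) + 7×L_2(2.2) + 24×L_3(2.2) + (-15)×L_4(2.2)
P(2.2) = 19.115200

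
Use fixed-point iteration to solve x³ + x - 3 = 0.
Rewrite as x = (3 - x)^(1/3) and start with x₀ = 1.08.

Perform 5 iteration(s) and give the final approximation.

Equation: x³ + x - 3 = 0
Fixed-point form: x = (3 - x)^(1/3)
x₀ = 1.08

x_1 = g(1.080000) = 1.242893
x_2 = g(1.242893) = 1.206700
x_3 = g(1.206700) = 1.214929
x_4 = g(1.214929) = 1.213068
x_5 = g(1.213068) = 1.213489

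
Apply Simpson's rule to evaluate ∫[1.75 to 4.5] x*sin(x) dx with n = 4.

f(x) = x*sin(x)
a = 1.75, b = 4.5, n = 4
h = (b - a)/n = 0.687500

Simpson's rule: (h/3)[f(x₀) + 4f(x₁) + 2f(x₂) + ... + f(xₙ)]

x_0 = 1.7500, f(x_0) = 1.721975, coefficient = 1
x_1 = 2.4375, f(x_1) = 1.577897, coefficient = 4
x_2 = 3.1250, f(x_2) = 0.051850, coefficient = 2
x_3 = 3.8125, f(x_3) = -2.370220, coefficient = 4
x_4 = 4.5000, f(x_4) = -4.398886, coefficient = 1

I ≈ (0.687500/3) × -5.742499 = -1.315989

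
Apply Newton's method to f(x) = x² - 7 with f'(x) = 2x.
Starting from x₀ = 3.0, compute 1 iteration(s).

f(x) = x² - 7
f'(x) = 2x
x₀ = 3.0

Newton-Raphson formula: x_{n+1} = x_n - f(x_n)/f'(x_n)

Iteration 1:
  f(3.000000) = 2.000000
  f'(3.000000) = 6.000000
  x_1 = 3.000000 - 2.000000/6.000000 = 2.666667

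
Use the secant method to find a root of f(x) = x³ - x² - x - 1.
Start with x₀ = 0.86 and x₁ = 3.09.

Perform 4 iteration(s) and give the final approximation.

f(x) = x³ - x² - x - 1
x₀ = 0.86, x₁ = 3.09

Secant formula: x_{n+1} = x_n - f(x_n)(x_n - x_{n-1})/(f(x_n) - f(x_{n-1}))

Iteration 1:
  f(0.860000) = -1.963544
  f(3.090000) = 15.865529
  x_2 = 3.090000 - 15.865529×(3.090000 - 0.860000)/(15.865529 - (-1.963544))
       = 1.105593
Iteration 2:
  f(3.090000) = 15.865529
  f(1.105593) = -1.976523
  x_3 = 1.105593 - (-1.976523)×(1.105593 - 3.090000)/(-1.976523 - 15.865529)
       = 1.325424
Iteration 3:
  f(1.105593) = -1.976523
  f(1.325424) = -1.753736
  x_4 = 1.325424 - (-1.753736)×(1.325424 - 1.105593)/(-1.753736 - (-1.976523))
       = 3.055889
Iteration 4:
  f(1.325424) = -1.753736
  f(3.055889) = 15.142948
  x_5 = 3.055889 - 15.142948×(3.055889 - 1.325424)/(15.142948 - (-1.753736))
       = 1.505032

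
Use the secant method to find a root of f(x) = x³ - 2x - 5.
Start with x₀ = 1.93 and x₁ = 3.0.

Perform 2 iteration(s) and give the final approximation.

f(x) = x³ - 2x - 5
x₀ = 1.93, x₁ = 3.0

Secant formula: x_{n+1} = x_n - f(x_n)(x_n - x_{n-1})/(f(x_n) - f(x_{n-1}))

Iteration 1:
  f(1.930000) = -1.670943
  f(3.000000) = 16.000000
  x_2 = 3.000000 - 16.000000×(3.000000 - 1.930000)/(16.000000 - (-1.670943))
       = 2.031178
Iteration 2:
  f(3.000000) = 16.000000
  f(2.031178) = -0.682358
  x_3 = 2.031178 - (-0.682358)×(2.031178 - 3.000000)/(-0.682358 - 16.000000)
       = 2.070806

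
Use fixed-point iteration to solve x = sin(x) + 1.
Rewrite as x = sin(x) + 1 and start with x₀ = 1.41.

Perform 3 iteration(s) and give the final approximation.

Equation: x = sin(x) + 1
Fixed-point form: x = sin(x) + 1
x₀ = 1.41

x_1 = g(1.410000) = 1.987100
x_2 = g(1.987100) = 1.914590
x_3 = g(1.914590) = 1.941483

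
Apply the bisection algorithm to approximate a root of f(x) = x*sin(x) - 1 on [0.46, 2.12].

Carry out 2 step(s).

f(x) = x*sin(x) - 1
Initial interval: [0.46, 2.12]

Iteration 1:
  c_1 = (0.460000 + 2.120000)/2 = 1.290000
  f(c_1) = f(1.290000) = 0.239477
  f(a) × f(c) < 0, new interval: [0.460000, 1.290000]
Iteration 2:
  c_2 = (0.460000 + 1.290000)/2 = 0.875000
  f(c_2) = f(0.875000) = -0.328399
  f(a) × f(c) ≥ 0, new interval: [0.875000, 1.290000]

After 2 iteration(s), the approximation is c_2 = 0.875000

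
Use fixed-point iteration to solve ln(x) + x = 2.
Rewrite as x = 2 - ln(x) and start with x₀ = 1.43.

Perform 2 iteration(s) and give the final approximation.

Equation: ln(x) + x = 2
Fixed-point form: x = 2 - ln(x)
x₀ = 1.43

x_1 = g(1.430000) = 1.642326
x_2 = g(1.642326) = 1.503887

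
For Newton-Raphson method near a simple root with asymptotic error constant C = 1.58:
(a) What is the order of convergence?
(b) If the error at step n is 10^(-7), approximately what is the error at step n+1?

(a) Newton-Raphson has quadratic (order 2) convergence near simple roots.
    This means |e_{n+1}| ≈ C|e_n|².

(b) With |e_n| = 10^(-7) and C = 1.58:
    |e_{n+1}| ≈ 1.58 × (10^(-7))² = 1.58 × 10^(-14)

(a) 2 (quadratic); (b) |e_{n+1}| ≈ 1.580e-14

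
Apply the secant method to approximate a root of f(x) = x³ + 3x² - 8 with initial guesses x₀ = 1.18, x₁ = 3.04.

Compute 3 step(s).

f(x) = x³ + 3x² - 8
x₀ = 1.18, x₁ = 3.04

Secant formula: x_{n+1} = x_n - f(x_n)(x_n - x_{n-1})/(f(x_n) - f(x_{n-1}))

Iteration 1:
  f(1.180000) = -2.179768
  f(3.040000) = 47.819264
  x_2 = 3.040000 - 47.819264×(3.040000 - 1.180000)/(47.819264 - (-2.179768))
       = 1.261089
Iteration 2:
  f(3.040000) = 47.819264
  f(1.261089) = -1.223397
  x_3 = 1.261089 - (-1.223397)×(1.261089 - 3.040000)/(-1.223397 - 47.819264)
       = 1.305465
Iteration 3:
  f(1.261089) = -1.223397
  f(1.305465) = -0.662461
  x_4 = 1.305465 - (-0.662461)×(1.305465 - 1.261089)/(-0.662461 - (-1.223397))
       = 1.357872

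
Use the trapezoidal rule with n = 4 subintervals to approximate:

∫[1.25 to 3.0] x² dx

f(x) = x²
a = 1.25, b = 3.0, n = 4
h = (b - a)/n = 0.437500

Trapezoidal rule: (h/2)[f(x₀) + 2f(x₁) + 2f(x₂) + ... + f(xₙ)]

x_0 = 1.2500, f(x_0) = 1.562500, coefficient = 1
x_1 = 1.6875, f(x_1) = 2.847656, coefficient = 2
x_2 = 2.1250, f(x_2) = 4.515625, coefficient = 2
x_3 = 2.5625, f(x_3) = 6.566406, coefficient = 2
x_4 = 3.0000, f(x_4) = 9.000000, coefficient = 1

I ≈ (0.437500/2) × 38.421875 = 8.404785
Exact value: 8.348958
Error: 0.055827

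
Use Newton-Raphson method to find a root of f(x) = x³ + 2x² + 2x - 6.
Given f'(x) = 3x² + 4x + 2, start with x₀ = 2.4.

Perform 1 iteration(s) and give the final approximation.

f(x) = x³ + 2x² + 2x - 6
f'(x) = 3x² + 4x + 2
x₀ = 2.4

Newton-Raphson formula: x_{n+1} = x_n - f(x_n)/f'(x_n)

Iteration 1:
  f(2.400000) = 24.144000
  f'(2.400000) = 28.880000
  x_1 = 2.400000 - 24.144000/28.880000 = 1.563989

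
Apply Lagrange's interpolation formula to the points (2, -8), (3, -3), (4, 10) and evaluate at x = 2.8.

Lagrange interpolation formula:
P(x) = Σ yᵢ × Lᵢ(x)
where Lᵢ(x) = Π_{j≠i} (x - xⱼ)/(xᵢ - xⱼ)

L_0(2.8) = (2.8 - 3)/(2 - 3) × (2.8 - 4)/(2 - 4) = 0.120000
L_1(2.8) = (2.8 - 2)/(3 - 2) × (2.8 - 4)/(3 - 4) = 0.960000
L_2(2.8) = (2.8 - 2)/(4 - 2) × (2.8 - 3)/(4 - 3) = -0.080000

P(2.8) = (-8)×L_0(2.8) + (-3)×L_1(2.8) + 10×L_2(2.8)
P(2.8) = -4.640000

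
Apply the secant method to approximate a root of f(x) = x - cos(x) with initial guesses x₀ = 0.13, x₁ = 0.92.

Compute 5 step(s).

f(x) = x - cos(x)
x₀ = 0.13, x₁ = 0.92

Secant formula: x_{n+1} = x_n - f(x_n)(x_n - x_{n-1})/(f(x_n) - f(x_{n-1}))

Iteration 1:
  f(0.130000) = -0.861562
  f(0.920000) = 0.314180
  x_2 = 0.920000 - 0.314180×(0.920000 - 0.130000)/(0.314180 - (-0.861562))
       = 0.708897
Iteration 2:
  f(0.920000) = 0.314180
  f(0.708897) = -0.050183
  x_3 = 0.708897 - (-0.050183)×(0.708897 - 0.920000)/(-0.050183 - 0.314180)
       = 0.737972
Iteration 3:
  f(0.708897) = -0.050183
  f(0.737972) = -0.001862
  x_4 = 0.737972 - (-0.001862)×(0.737972 - 0.708897)/(-0.001862 - (-0.050183))
       = 0.739093
Iteration 4:
  f(0.737972) = -0.001862
  f(0.739093) = 0.000013
  x_5 = 0.739093 - 0.000013×(0.739093 - 0.737972)/(0.000013 - (-0.001862))
       = 0.739085
Iteration 5:
  f(0.739093) = 0.000013
  f(0.739085) = 0.000000
  x_6 = 0.739085 - 0.000000×(0.739085 - 0.739093)/(0.000000 - 0.000013)
       = 0.739085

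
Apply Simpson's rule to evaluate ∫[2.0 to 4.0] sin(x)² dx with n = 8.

f(x) = sin(x)²
a = 2.0, b = 4.0, n = 8
h = (b - a)/n = 0.250000

Simpson's rule: (h/3)[f(x₀) + 4f(x₁) + 2f(x₂) + ... + f(xₙ)]

x_0 = 2.0000, f(x_0) = 0.826822, coefficient = 1
x_1 = 2.2500, f(x_1) = 0.605398, coefficient = 4
x_2 = 2.5000, f(x_2) = 0.358169, coefficient = 2
x_3 = 2.7500, f(x_3) = 0.145665, coefficient = 4
x_4 = 3.0000, f(x_4) = 0.019915, coefficient = 2
x_5 = 3.2500, f(x_5) = 0.011706, coefficient = 4
x_6 = 3.5000, f(x_6) = 0.123049, coefficient = 2
x_7 = 3.7500, f(x_7) = 0.326682, coefficient = 4
x_8 = 4.0000, f(x_8) = 0.572750, coefficient = 1

I ≈ (0.250000/3) × 6.759643 = 0.563304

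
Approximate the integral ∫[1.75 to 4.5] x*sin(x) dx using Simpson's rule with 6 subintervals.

f(x) = x*sin(x)
a = 1.75, b = 4.5, n = 6
h = (b - a)/n = 0.458333

Simpson's rule: (h/3)[f(x₀) + 4f(x₁) + 2f(x₂) + ... + f(xₙ)]

x_0 = 1.7500, f(x_0) = 1.721975, coefficient = 1
x_1 = 2.2083, f(x_1) = 1.774538, coefficient = 4
x_2 = 2.6667, f(x_2) = 1.219394, coefficient = 2
x_3 = 3.1250, f(x_3) = 0.051850, coefficient = 4
x_4 = 3.5833, f(x_4) = -1.531924, coefficient = 2
x_5 = 4.0417, f(x_5) = -3.166132, coefficient = 4
x_6 = 4.5000, f(x_6) = -4.398886, coefficient = 1

I ≈ (0.458333/3) × -8.660951 = -1.323201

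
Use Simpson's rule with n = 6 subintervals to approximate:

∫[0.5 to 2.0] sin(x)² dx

f(x) = sin(x)²
a = 0.5, b = 2.0, n = 6
h = (b - a)/n = 0.250000

Simpson's rule: (h/3)[f(x₀) + 4f(x₁) + 2f(x₂) + ... + f(xₙ)]

x_0 = 0.5000, f(x_0) = 0.229849, coefficient = 1
x_1 = 0.7500, f(x_1) = 0.464631, coefficient = 4
x_2 = 1.0000, f(x_2) = 0.708073, coefficient = 2
x_3 = 1.2500, f(x_3) = 0.900572, coefficient = 4
x_4 = 1.5000, f(x_4) = 0.994996, coefficient = 2
x_5 = 1.7500, f(x_5) = 0.968228, coefficient = 4
x_6 = 2.0000, f(x_6) = 0.826822, coefficient = 1

I ≈ (0.250000/3) × 13.796536 = 1.149711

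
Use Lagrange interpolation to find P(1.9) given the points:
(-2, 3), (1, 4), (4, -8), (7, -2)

Lagrange interpolation formula:
P(x) = Σ yᵢ × Lᵢ(x)
where Lᵢ(x) = Π_{j≠i} (x - xⱼ)/(xᵢ - xⱼ)

L_0(1.9) = (1.9 - 1)/(-2 - 1) × (1.9 - 4)/(-2 - 4) × (1.9 - 7)/(-2 - 7) = -0.059500
L_1(1.9) = (1.9 - (-2))/(1 - (-2)) × (1.9 - 4)/(1 - 4) × (1.9 - 7)/(1 - 7) = 0.773500
L_2(1.9) = (1.9 - (-2))/(4 - (-2)) × (1.9 - 1)/(4 - 1) × (1.9 - 7)/(4 - 7) = 0.331500
L_3(1.9) = (1.9 - (-2))/(7 - (-2)) × (1.9 - 1)/(7 - 1) × (1.9 - 4)/(7 - 4) = -0.045500

P(1.9) = 3×L_0(1.9) + 4×L_1(1.9) + (-8)×L_2(1.9) + (-2)×L_3(1.9)
P(1.9) = 0.354500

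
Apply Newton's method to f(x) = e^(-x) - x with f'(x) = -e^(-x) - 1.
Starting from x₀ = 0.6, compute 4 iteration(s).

f(x) = e^(-x) - x
f'(x) = -e^(-x) - 1
x₀ = 0.6

Newton-Raphson formula: x_{n+1} = x_n - f(x_n)/f'(x_n)

Iteration 1:
  f(0.600000) = -0.051188
  f'(0.600000) = -1.548812
  x_1 = 0.600000 - (-0.051188)/(-1.548812) = 0.566950
Iteration 2:
  f(0.566950) = 0.000303
  f'(0.566950) = -1.567253
  x_2 = 0.566950 - 0.000303/(-1.567253) = 0.567143
Iteration 3:
  f(0.567143) = 0.000000
  f'(0.567143) = -1.567143
  x_3 = 0.567143 - 0.000000/(-1.567143) = 0.567143
Iteration 4:
  f(0.567143) = 0.000000
  f'(0.567143) = -1.567143
  x_4 = 0.567143 - 0.000000/(-1.567143) = 0.567143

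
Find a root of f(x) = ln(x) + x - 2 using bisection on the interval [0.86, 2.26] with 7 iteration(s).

f(x) = ln(x) + x - 2
Initial interval: [0.86, 2.26]

Iteration 1:
  c_1 = (0.860000 + 2.260000)/2 = 1.560000
  f(c_1) = f(1.560000) = 0.004686
  f(a) × f(c) < 0, new interval: [0.860000, 1.560000]
Iteration 2:
  c_2 = (0.860000 + 1.560000)/2 = 1.210000
  f(c_2) = f(1.210000) = -0.599380
  f(a) × f(c) ≥ 0, new interval: [1.210000, 1.560000]
Iteration 3:
  c_3 = (1.210000 + 1.560000)/2 = 1.385000
  f(c_3) = f(1.385000) = -0.289300
  f(a) × f(c) ≥ 0, new interval: [1.385000, 1.560000]
Iteration 4:
  c_4 = (1.385000 + 1.560000)/2 = 1.472500
  f(c_4) = f(1.472500) = -0.140538
  f(a) × f(c) ≥ 0, new interval: [1.472500, 1.560000]
Iteration 5:
  c_5 = (1.472500 + 1.560000)/2 = 1.516250
  f(c_5) = f(1.516250) = -0.067510
  f(a) × f(c) ≥ 0, new interval: [1.516250, 1.560000]
Iteration 6:
  c_6 = (1.516250 + 1.560000)/2 = 1.538125
  f(c_6) = f(1.538125) = -0.031311
  f(a) × f(c) ≥ 0, new interval: [1.538125, 1.560000]
Iteration 7:
  c_7 = (1.538125 + 1.560000)/2 = 1.549062
  f(c_7) = f(1.549062) = -0.013288
  f(a) × f(c) ≥ 0, new interval: [1.549062, 1.560000]

After 7 iteration(s), the approximation is c_7 = 1.549062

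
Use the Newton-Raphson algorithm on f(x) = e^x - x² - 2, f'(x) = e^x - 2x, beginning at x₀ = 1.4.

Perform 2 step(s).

f(x) = e^x - x² - 2
f'(x) = e^x - 2x
x₀ = 1.4

Newton-Raphson formula: x_{n+1} = x_n - f(x_n)/f'(x_n)

Iteration 1:
  f(1.400000) = 0.095200
  f'(1.400000) = 1.255200
  x_1 = 1.400000 - 0.095200/1.255200 = 1.324156
Iteration 2:
  f(1.324156) = 0.005622
  f'(1.324156) = 1.110699
  x_2 = 1.324156 - 0.005622/1.110699 = 1.319094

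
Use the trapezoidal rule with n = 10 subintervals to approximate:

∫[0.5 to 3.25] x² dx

f(x) = x²
a = 0.5, b = 3.25, n = 10
h = (b - a)/n = 0.275000

Trapezoidal rule: (h/2)[f(x₀) + 2f(x₁) + 2f(x₂) + ... + f(xₙ)]

x_0 = 0.5000, f(x_0) = 0.250000, coefficient = 1
x_1 = 0.7750, f(x_1) = 0.600625, coefficient = 2
x_2 = 1.0500, f(x_2) = 1.102500, coefficient = 2
x_3 = 1.3250, f(x_3) = 1.755625, coefficient = 2
x_4 = 1.6000, f(x_4) = 2.560000, coefficient = 2
x_5 = 1.8750, f(x_5) = 3.515625, coefficient = 2
x_6 = 2.1500, f(x_6) = 4.622500, coefficient = 2
x_7 = 2.4250, f(x_7) = 5.880625, coefficient = 2
x_8 = 2.7000, f(x_8) = 7.290000, coefficient = 2
x_9 = 2.9750, f(x_9) = 8.850625, coefficient = 2
x_10 = 3.2500, f(x_10) = 10.562500, coefficient = 1

I ≈ (0.275000/2) × 83.168750 = 11.435703
Exact value: 11.401042
Error: 0.034661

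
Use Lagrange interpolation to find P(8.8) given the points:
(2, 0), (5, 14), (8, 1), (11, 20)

Lagrange interpolation formula:
P(x) = Σ yᵢ × Lᵢ(x)
where Lᵢ(x) = Π_{j≠i} (x - xⱼ)/(xᵢ - xⱼ)

L_0(8.8) = (8.8 - 5)/(2 - 5) × (8.8 - 8)/(2 - 8) × (8.8 - 11)/(2 - 11) = 0.041284
L_1(8.8) = (8.8 - 2)/(5 - 2) × (8.8 - 8)/(5 - 8) × (8.8 - 11)/(5 - 11) = -0.221630
L_2(8.8) = (8.8 - 2)/(8 - 2) × (8.8 - 5)/(8 - 5) × (8.8 - 11)/(8 - 11) = 1.052741
L_3(8.8) = (8.8 - 2)/(11 - 2) × (8.8 - 5)/(11 - 5) × (8.8 - 8)/(11 - 8) = 0.127605

P(8.8) = 0×L_0(8.8) + 14×L_1(8.8) + 1×L_2(8.8) + 20×L_3(8.8)
P(8.8) = 0.502025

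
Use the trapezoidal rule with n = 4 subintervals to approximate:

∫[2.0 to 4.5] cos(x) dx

f(x) = cos(x)
a = 2.0, b = 4.5, n = 4
h = (b - a)/n = 0.625000

Trapezoidal rule: (h/2)[f(x₀) + 2f(x₁) + 2f(x₂) + ... + f(xₙ)]

x_0 = 2.0000, f(x_0) = -0.416147, coefficient = 1
x_1 = 2.6250, f(x_1) = -0.869507, coefficient = 2
x_2 = 3.2500, f(x_2) = -0.994130, coefficient = 2
x_3 = 3.8750, f(x_3) = -0.742898, coefficient = 2
x_4 = 4.5000, f(x_4) = -0.210796, coefficient = 1

I ≈ (0.625000/2) × -5.840012 = -1.825004
Exact value: -1.886828
Error: 0.061824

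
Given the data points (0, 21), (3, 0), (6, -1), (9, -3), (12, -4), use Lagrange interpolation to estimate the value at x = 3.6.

Lagrange interpolation formula:
P(x) = Σ yᵢ × Lᵢ(x)
where Lᵢ(x) = Π_{j≠i} (x - xⱼ)/(xᵢ - xⱼ)

L_0(3.6) = (3.6 - 3)/(0 - 3) × (3.6 - 6)/(0 - 6) × (3.6 - 9)/(0 - 9) × (3.6 - 12)/(0 - 12) = -0.033600
L_1(3.6) = (3.6 - 0)/(3 - 0) × (3.6 - 6)/(3 - 6) × (3.6 - 9)/(3 - 9) × (3.6 - 12)/(3 - 12) = 0.806400
L_2(3.6) = (3.6 - 0)/(6 - 0) × (3.6 - 3)/(6 - 3) × (3.6 - 9)/(6 - 9) × (3.6 - 12)/(6 - 12) = 0.302400
L_3(3.6) = (3.6 - 0)/(9 - 0) × (3.6 - 3)/(9 - 3) × (3.6 - 6)/(9 - 6) × (3.6 - 12)/(9 - 12) = -0.089600
L_4(3.6) = (3.6 - 0)/(12 - 0) × (3.6 - 3)/(12 - 3) × (3.6 - 6)/(12 - 6) × (3.6 - 9)/(12 - 9) = 0.014400

P(3.6) = 21×L_0(3.6) + 0×L_1(3.6) + (-1)×L_2(3.6) + (-3)×L_3(3.6) + (-4)×L_4(3.6)
P(3.6) = -0.796800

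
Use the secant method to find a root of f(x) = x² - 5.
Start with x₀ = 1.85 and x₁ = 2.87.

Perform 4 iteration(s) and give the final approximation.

f(x) = x² - 5
x₀ = 1.85, x₁ = 2.87

Secant formula: x_{n+1} = x_n - f(x_n)(x_n - x_{n-1})/(f(x_n) - f(x_{n-1}))

Iteration 1:
  f(1.850000) = -1.577500
  f(2.870000) = 3.236900
  x_2 = 2.870000 - 3.236900×(2.870000 - 1.850000)/(3.236900 - (-1.577500))
       = 2.184216
Iteration 2:
  f(2.870000) = 3.236900
  f(2.184216) = -0.229200
  x_3 = 2.184216 - (-0.229200)×(2.184216 - 2.870000)/(-0.229200 - 3.236900)
       = 2.229564
Iteration 3:
  f(2.184216) = -0.229200
  f(2.229564) = -0.029043
  x_4 = 2.229564 - (-0.029043)×(2.229564 - 2.184216)/(-0.029043 - (-0.229200))
       = 2.236144
Iteration 4:
  f(2.229564) = -0.029043
  f(2.236144) = 0.000342
  x_5 = 2.236144 - 0.000342×(2.236144 - 2.229564)/(0.000342 - (-0.029043))
       = 2.236068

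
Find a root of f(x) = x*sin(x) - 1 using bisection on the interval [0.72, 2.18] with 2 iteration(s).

f(x) = x*sin(x) - 1
Initial interval: [0.72, 2.18]

Iteration 1:
  c_1 = (0.720000 + 2.180000)/2 = 1.450000
  f(c_1) = f(1.450000) = 0.439434
  f(a) × f(c) < 0, new interval: [0.720000, 1.450000]
Iteration 2:
  c_2 = (0.720000 + 1.450000)/2 = 1.085000
  f(c_2) = f(1.085000) = -0.040531
  f(a) × f(c) ≥ 0, new interval: [1.085000, 1.450000]

After 2 iteration(s), the approximation is c_2 = 1.085000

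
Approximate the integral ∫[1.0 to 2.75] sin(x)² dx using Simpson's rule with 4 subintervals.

f(x) = sin(x)²
a = 1.0, b = 2.75, n = 4
h = (b - a)/n = 0.437500

Simpson's rule: (h/3)[f(x₀) + 4f(x₁) + 2f(x₂) + ... + f(xₙ)]

x_0 = 1.0000, f(x_0) = 0.708073, coefficient = 1
x_1 = 1.4375, f(x_1) = 0.982337, coefficient = 4
x_2 = 1.8750, f(x_2) = 0.910280, coefficient = 2
x_3 = 2.3125, f(x_3) = 0.543639, coefficient = 4
x_4 = 2.7500, f(x_4) = 0.145665, coefficient = 1

I ≈ (0.437500/3) × 8.778202 = 1.280154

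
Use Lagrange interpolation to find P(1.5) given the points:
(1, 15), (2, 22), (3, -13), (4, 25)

Lagrange interpolation formula:
P(x) = Σ yᵢ × Lᵢ(x)
where Lᵢ(x) = Π_{j≠i} (x - xⱼ)/(xᵢ - xⱼ)

L_0(1.5) = (1.5 - 2)/(1 - 2) × (1.5 - 3)/(1 - 3) × (1.5 - 4)/(1 - 4) = 0.312500
L_1(1.5) = (1.5 - 1)/(2 - 1) × (1.5 - 3)/(2 - 3) × (1.5 - 4)/(2 - 4) = 0.937500
L_2(1.5) = (1.5 - 1)/(3 - 1) × (1.5 - 2)/(3 - 2) × (1.5 - 4)/(3 - 4) = -0.312500
L_3(1.5) = (1.5 - 1)/(4 - 1) × (1.5 - 2)/(4 - 2) × (1.5 - 3)/(4 - 3) = 0.062500

P(1.5) = 15×L_0(1.5) + 22×L_1(1.5) + (-13)×L_2(1.5) + 25×L_3(1.5)
P(1.5) = 30.937500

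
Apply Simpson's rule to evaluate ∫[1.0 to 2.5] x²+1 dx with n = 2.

f(x) = x²+1
a = 1.0, b = 2.5, n = 2
h = (b - a)/n = 0.750000

Simpson's rule: (h/3)[f(x₀) + 4f(x₁) + 2f(x₂) + ... + f(xₙ)]

x_0 = 1.0000, f(x_0) = 2.000000, coefficient = 1
x_1 = 1.7500, f(x_1) = 4.062500, coefficient = 4
x_2 = 2.5000, f(x_2) = 7.250000, coefficient = 1

I ≈ (0.750000/3) × 25.500000 = 6.375000
Exact value: 6.375000
Error: 0.000000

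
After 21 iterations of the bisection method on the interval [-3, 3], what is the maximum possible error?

Bisection error bound: |error| ≤ (b-a)/2^n
|error| ≤ (3 - (-3))/2^21 = 6/2^21
|error| ≤ 0.0000028610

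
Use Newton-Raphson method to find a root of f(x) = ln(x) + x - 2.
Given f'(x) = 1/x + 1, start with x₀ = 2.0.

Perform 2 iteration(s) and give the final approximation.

f(x) = ln(x) + x - 2
f'(x) = 1/x + 1
x₀ = 2.0

Newton-Raphson formula: x_{n+1} = x_n - f(x_n)/f'(x_n)

Iteration 1:
  f(2.000000) = 0.693147
  f'(2.000000) = 1.500000
  x_1 = 2.000000 - 0.693147/1.500000 = 1.537902
Iteration 2:
  f(1.537902) = -0.031679
  f'(1.537902) = 1.650237
  x_2 = 1.537902 - (-0.031679)/1.650237 = 1.557099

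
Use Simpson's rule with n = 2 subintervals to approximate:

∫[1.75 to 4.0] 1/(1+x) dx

f(x) = 1/(1+x)
a = 1.75, b = 4.0, n = 2
h = (b - a)/n = 1.125000

Simpson's rule: (h/3)[f(x₀) + 4f(x₁) + 2f(x₂) + ... + f(xₙ)]

x_0 = 1.7500, f(x_0) = 0.363636, coefficient = 1
x_1 = 2.8750, f(x_1) = 0.258065, coefficient = 4
x_2 = 4.0000, f(x_2) = 0.200000, coefficient = 1

I ≈ (1.125000/3) × 1.595894 = 0.598460
Exact value: 0.597837
Error: 0.000623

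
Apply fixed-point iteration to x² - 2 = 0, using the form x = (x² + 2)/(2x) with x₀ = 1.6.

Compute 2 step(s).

Equation: x² - 2 = 0
Fixed-point form: x = (x² + 2)/(2x)
x₀ = 1.6

x_1 = g(1.600000) = 1.425000
x_2 = g(1.425000) = 1.414254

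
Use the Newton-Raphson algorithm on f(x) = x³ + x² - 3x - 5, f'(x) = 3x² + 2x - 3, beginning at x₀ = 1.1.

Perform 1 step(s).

f(x) = x³ + x² - 3x - 5
f'(x) = 3x² + 2x - 3
x₀ = 1.1

Newton-Raphson formula: x_{n+1} = x_n - f(x_n)/f'(x_n)

Iteration 1:
  f(1.100000) = -5.759000
  f'(1.100000) = 2.830000
  x_1 = 1.100000 - (-5.759000)/2.830000 = 3.134982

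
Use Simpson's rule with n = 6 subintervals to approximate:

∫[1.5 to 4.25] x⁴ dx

f(x) = x⁴
a = 1.5, b = 4.25, n = 6
h = (b - a)/n = 0.458333

Simpson's rule: (h/3)[f(x₀) + 4f(x₁) + 2f(x₂) + ... + f(xₙ)]

x_0 = 1.5000, f(x_0) = 5.062500, coefficient = 1
x_1 = 1.9583, f(x_1) = 14.707758, coefficient = 4
x_2 = 2.4167, f(x_2) = 34.108845, coefficient = 2
x_3 = 2.8750, f(x_3) = 68.320557, coefficient = 4
x_4 = 3.3333, f(x_4) = 123.456790, coefficient = 2
x_5 = 3.7917, f(x_5) = 206.690541, coefficient = 4
x_6 = 4.2500, f(x_6) = 326.253906, coefficient = 1

I ≈ (0.458333/3) × 1805.323098 = 275.813251
Exact value: 275.797070
Error: 0.016181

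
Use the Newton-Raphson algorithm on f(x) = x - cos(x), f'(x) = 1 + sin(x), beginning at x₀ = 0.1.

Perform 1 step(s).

f(x) = x - cos(x)
f'(x) = 1 + sin(x)
x₀ = 0.1

Newton-Raphson formula: x_{n+1} = x_n - f(x_n)/f'(x_n)

Iteration 1:
  f(0.100000) = -0.895004
  f'(0.100000) = 1.099833
  x_1 = 0.100000 - (-0.895004)/1.099833 = 0.913763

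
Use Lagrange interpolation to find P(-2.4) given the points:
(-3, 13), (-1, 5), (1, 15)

Lagrange interpolation formula:
P(x) = Σ yᵢ × Lᵢ(x)
where Lᵢ(x) = Π_{j≠i} (x - xⱼ)/(xᵢ - xⱼ)

L_0(-2.4) = (-2.4 - (-1))/(-3 - (-1)) × (-2.4 - 1)/(-3 - 1) = 0.595000
L_1(-2.4) = (-2.4 - (-3))/(-1 - (-3)) × (-2.4 - 1)/(-1 - 1) = 0.510000
L_2(-2.4) = (-2.4 - (-3))/(1 - (-3)) × (-2.4 - (-1))/(1 - (-1)) = -0.105000

P(-2.4) = 13×L_0(-2.4) + 5×L_1(-2.4) + 15×L_2(-2.4)
P(-2.4) = 8.710000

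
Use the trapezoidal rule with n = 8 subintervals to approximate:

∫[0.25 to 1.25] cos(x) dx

f(x) = cos(x)
a = 0.25, b = 1.25, n = 8
h = (b - a)/n = 0.125000

Trapezoidal rule: (h/2)[f(x₀) + 2f(x₁) + 2f(x₂) + ... + f(xₙ)]

x_0 = 0.2500, f(x_0) = 0.968912, coefficient = 1
x_1 = 0.3750, f(x_1) = 0.930508, coefficient = 2
x_2 = 0.5000, f(x_2) = 0.877583, coefficient = 2
x_3 = 0.6250, f(x_3) = 0.810963, coefficient = 2
x_4 = 0.7500, f(x_4) = 0.731689, coefficient = 2
x_5 = 0.8750, f(x_5) = 0.640997, coefficient = 2
x_6 = 1.0000, f(x_6) = 0.540302, coefficient = 2
x_7 = 1.1250, f(x_7) = 0.431177, coefficient = 2
x_8 = 1.2500, f(x_8) = 0.315322, coefficient = 1

I ≈ (0.125000/2) × 11.210670 = 0.700667
Exact value: 0.701581
Error: 0.000914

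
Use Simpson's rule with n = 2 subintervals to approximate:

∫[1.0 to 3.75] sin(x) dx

f(x) = sin(x)
a = 1.0, b = 3.75, n = 2
h = (b - a)/n = 1.375000

Simpson's rule: (h/3)[f(x₀) + 4f(x₁) + 2f(x₂) + ... + f(xₙ)]

x_0 = 1.0000, f(x_0) = 0.841471, coefficient = 1
x_1 = 2.3750, f(x_1) = 0.693685, coefficient = 4
x_2 = 3.7500, f(x_2) = -0.571561, coefficient = 1

I ≈ (1.375000/3) × 3.044650 = 1.395464
Exact value: 1.360862
Error: 0.034603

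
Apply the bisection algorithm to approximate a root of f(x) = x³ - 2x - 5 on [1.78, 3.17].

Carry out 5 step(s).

f(x) = x³ - 2x - 5
Initial interval: [1.78, 3.17]

Iteration 1:
  c_1 = (1.780000 + 3.170000)/2 = 2.475000
  f(c_1) = f(2.475000) = 5.210922
  f(a) × f(c) < 0, new interval: [1.780000, 2.475000]
Iteration 2:
  c_2 = (1.780000 + 2.475000)/2 = 2.127500
  f(c_2) = f(2.127500) = 0.374610
  f(a) × f(c) < 0, new interval: [1.780000, 2.127500]
Iteration 3:
  c_3 = (1.780000 + 2.127500)/2 = 1.953750
  f(c_3) = f(1.953750) = -1.449765
  f(a) × f(c) ≥ 0, new interval: [1.953750, 2.127500]
Iteration 4:
  c_4 = (1.953750 + 2.127500)/2 = 2.040625
  f(c_4) = f(2.040625) = -0.583781
  f(a) × f(c) ≥ 0, new interval: [2.040625, 2.127500]
Iteration 5:
  c_5 = (2.040625 + 2.127500)/2 = 2.084062
  f(c_5) = f(2.084062) = -0.116382
  f(a) × f(c) ≥ 0, new interval: [2.084062, 2.127500]

After 5 iteration(s), the approximation is c_5 = 2.084062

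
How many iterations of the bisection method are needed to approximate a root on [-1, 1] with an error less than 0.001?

We need (b-a)/2^n ≤ 0.001
(1 - (-1))/2^n ≤ 0.001
2/2^n ≤ 0.001
2^n ≥ 2000
n ≥ log₂(2000) = 10.97
n ≥ 11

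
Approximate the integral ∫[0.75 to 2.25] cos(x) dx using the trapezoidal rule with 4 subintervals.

f(x) = cos(x)
a = 0.75, b = 2.25, n = 4
h = (b - a)/n = 0.375000

Trapezoidal rule: (h/2)[f(x₀) + 2f(x₁) + 2f(x₂) + ... + f(xₙ)]

x_0 = 0.7500, f(x_0) = 0.731689, coefficient = 1
x_1 = 1.1250, f(x_1) = 0.431177, coefficient = 2
x_2 = 1.5000, f(x_2) = 0.070737, coefficient = 2
x_3 = 1.8750, f(x_3) = -0.299534, coefficient = 2
x_4 = 2.2500, f(x_4) = -0.628174, coefficient = 1

I ≈ (0.375000/2) × 0.508276 = 0.095302
Exact value: 0.096434
Error: 0.001133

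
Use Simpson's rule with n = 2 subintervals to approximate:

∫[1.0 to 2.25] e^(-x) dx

f(x) = e^(-x)
a = 1.0, b = 2.25, n = 2
h = (b - a)/n = 0.625000

Simpson's rule: (h/3)[f(x₀) + 4f(x₁) + 2f(x₂) + ... + f(xₙ)]

x_0 = 1.0000, f(x_0) = 0.367879, coefficient = 1
x_1 = 1.6250, f(x_1) = 0.196912, coefficient = 4
x_2 = 2.2500, f(x_2) = 0.105399, coefficient = 1

I ≈ (0.625000/3) × 1.260925 = 0.262693
Exact value: 0.262480
Error: 0.000213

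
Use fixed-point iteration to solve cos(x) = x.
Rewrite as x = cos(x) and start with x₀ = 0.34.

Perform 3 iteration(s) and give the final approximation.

Equation: cos(x) = x
Fixed-point form: x = cos(x)
x₀ = 0.34

x_1 = g(0.340000) = 0.942755
x_2 = g(0.942755) = 0.587561
x_3 = g(0.587561) = 0.832295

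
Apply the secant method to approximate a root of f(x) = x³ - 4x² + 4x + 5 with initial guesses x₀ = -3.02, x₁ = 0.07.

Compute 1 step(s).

f(x) = x³ - 4x² + 4x + 5
x₀ = -3.02, x₁ = 0.07

Secant formula: x_{n+1} = x_n - f(x_n)(x_n - x_{n-1})/(f(x_n) - f(x_{n-1}))

Iteration 1:
  f(-3.020000) = -71.105208
  f(0.070000) = 5.260743
  x_2 = 0.070000 - 5.260743×(0.070000 - (-3.020000))/(5.260743 - (-71.105208))
       = -0.142866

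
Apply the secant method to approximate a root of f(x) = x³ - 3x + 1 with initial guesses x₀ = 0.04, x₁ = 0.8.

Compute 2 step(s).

f(x) = x³ - 3x + 1
x₀ = 0.04, x₁ = 0.8

Secant formula: x_{n+1} = x_n - f(x_n)(x_n - x_{n-1})/(f(x_n) - f(x_{n-1}))

Iteration 1:
  f(0.040000) = 0.880064
  f(0.800000) = -0.888000
  x_2 = 0.800000 - (-0.888000)×(0.800000 - 0.040000)/(-0.888000 - 0.880064)
       = 0.418294
Iteration 2:
  f(0.800000) = -0.888000
  f(0.418294) = -0.181694
  x_3 = 0.418294 - (-0.181694)×(0.418294 - 0.800000)/(-0.181694 - (-0.888000))
       = 0.320102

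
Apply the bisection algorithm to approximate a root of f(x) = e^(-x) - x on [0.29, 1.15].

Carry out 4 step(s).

f(x) = e^(-x) - x
Initial interval: [0.29, 1.15]

Iteration 1:
  c_1 = (0.290000 + 1.150000)/2 = 0.720000
  f(c_1) = f(0.720000) = -0.233248
  f(a) × f(c) < 0, new interval: [0.290000, 0.720000]
Iteration 2:
  c_2 = (0.290000 + 0.720000)/2 = 0.505000
  f(c_2) = f(0.505000) = 0.098506
  f(a) × f(c) ≥ 0, new interval: [0.505000, 0.720000]
Iteration 3:
  c_3 = (0.505000 + 0.720000)/2 = 0.612500
  f(c_3) = f(0.612500) = -0.070506
  f(a) × f(c) < 0, new interval: [0.505000, 0.612500]
Iteration 4:
  c_4 = (0.505000 + 0.612500)/2 = 0.558750
  f(c_4) = f(0.558750) = 0.013174
  f(a) × f(c) ≥ 0, new interval: [0.558750, 0.612500]

After 4 iteration(s), the approximation is c_4 = 0.558750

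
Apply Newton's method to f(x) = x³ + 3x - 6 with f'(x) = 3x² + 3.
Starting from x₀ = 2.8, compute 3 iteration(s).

f(x) = x³ + 3x - 6
f'(x) = 3x² + 3
x₀ = 2.8

Newton-Raphson formula: x_{n+1} = x_n - f(x_n)/f'(x_n)

Iteration 1:
  f(2.800000) = 24.352000
  f'(2.800000) = 26.520000
  x_1 = 2.800000 - 24.352000/26.520000 = 1.881750
Iteration 2:
  f(1.881750) = 6.308490
  f'(1.881750) = 13.622945
  x_2 = 1.881750 - 6.308490/13.622945 = 1.418671
Iteration 3:
  f(1.418671) = 1.111272
  f'(1.418671) = 9.037885
  x_3 = 1.418671 - 1.111272/9.037885 = 1.295714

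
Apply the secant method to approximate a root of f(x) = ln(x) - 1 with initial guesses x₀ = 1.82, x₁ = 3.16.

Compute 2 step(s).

f(x) = ln(x) - 1
x₀ = 1.82, x₁ = 3.16

Secant formula: x_{n+1} = x_n - f(x_n)(x_n - x_{n-1})/(f(x_n) - f(x_{n-1}))

Iteration 1:
  f(1.820000) = -0.401163
  f(3.160000) = 0.150572
  x_2 = 3.160000 - 0.150572×(3.160000 - 1.820000)/(0.150572 - (-0.401163))
       = 2.794306
Iteration 2:
  f(3.160000) = 0.150572
  f(2.794306) = 0.027584
  x_3 = 2.794306 - 0.027584×(2.794306 - 3.160000)/(0.027584 - 0.150572)
       = 2.712288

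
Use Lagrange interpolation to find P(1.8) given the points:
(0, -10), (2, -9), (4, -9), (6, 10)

Lagrange interpolation formula:
P(x) = Σ yᵢ × Lᵢ(x)
where Lᵢ(x) = Π_{j≠i} (x - xⱼ)/(xᵢ - xⱼ)

L_0(1.8) = (1.8 - 2)/(0 - 2) × (1.8 - 4)/(0 - 4) × (1.8 - 6)/(0 - 6) = 0.038500
L_1(1.8) = (1.8 - 0)/(2 - 0) × (1.8 - 4)/(2 - 4) × (1.8 - 6)/(2 - 6) = 1.039500
L_2(1.8) = (1.8 - 0)/(4 - 0) × (1.8 - 2)/(4 - 2) × (1.8 - 6)/(4 - 6) = -0.094500
L_3(1.8) = (1.8 - 0)/(6 - 0) × (1.8 - 2)/(6 - 2) × (1.8 - 4)/(6 - 4) = 0.016500

P(1.8) = (-10)×L_0(1.8) + (-9)×L_1(1.8) + (-9)×L_2(1.8) + 10×L_3(1.8)
P(1.8) = -8.725000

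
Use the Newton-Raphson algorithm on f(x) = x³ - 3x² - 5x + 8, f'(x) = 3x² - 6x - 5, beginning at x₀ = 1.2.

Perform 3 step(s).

f(x) = x³ - 3x² - 5x + 8
f'(x) = 3x² - 6x - 5
x₀ = 1.2

Newton-Raphson formula: x_{n+1} = x_n - f(x_n)/f'(x_n)

Iteration 1:
  f(1.200000) = -0.592000
  f'(1.200000) = -7.880000
  x_1 = 1.200000 - (-0.592000)/(-7.880000) = 1.124873
Iteration 2:
  f(1.124873) = 0.002962
  f'(1.124873) = -7.953220
  x_2 = 1.124873 - 0.002962/(-7.953220) = 1.125246
Iteration 3:
  f(1.125246) = 0.000000
  f'(1.125246) = -7.952941
  x_3 = 1.125246 - 0.000000/(-7.952941) = 1.125246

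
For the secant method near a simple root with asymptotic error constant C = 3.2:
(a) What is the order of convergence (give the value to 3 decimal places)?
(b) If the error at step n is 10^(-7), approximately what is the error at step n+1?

(a) Secant method has superlinear convergence with order φ = (1+√5)/2 ≈ 1.618.
    This means |e_{n+1}| ≈ C|e_n|^1.618.

(b) With |e_n| = 10^(-7) and C = 3.2:
    |e_{n+1}| ≈ 3.2 × (10^(-7))^1.618 = 3.2 × 10^(-11.33)

(a) ≈ 1.618 (golden ratio); (b) |e_{n+1}| ≈ 1.510e-11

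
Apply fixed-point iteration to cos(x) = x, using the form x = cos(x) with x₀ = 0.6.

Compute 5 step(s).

Equation: cos(x) = x
Fixed-point form: x = cos(x)
x₀ = 0.6

x_1 = g(0.600000) = 0.825336
x_2 = g(0.825336) = 0.678310
x_3 = g(0.678310) = 0.778634
x_4 = g(0.778634) = 0.711874
x_5 = g(0.711874) = 0.757139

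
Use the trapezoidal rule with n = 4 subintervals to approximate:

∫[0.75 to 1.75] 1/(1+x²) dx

f(x) = 1/(1+x²)
a = 0.75, b = 1.75, n = 4
h = (b - a)/n = 0.250000

Trapezoidal rule: (h/2)[f(x₀) + 2f(x₁) + 2f(x₂) + ... + f(xₙ)]

x_0 = 0.7500, f(x_0) = 0.640000, coefficient = 1
x_1 = 1.0000, f(x_1) = 0.500000, coefficient = 2
x_2 = 1.2500, f(x_2) = 0.390244, coefficient = 2
x_3 = 1.5000, f(x_3) = 0.307692, coefficient = 2
x_4 = 1.7500, f(x_4) = 0.246154, coefficient = 1

I ≈ (0.250000/2) × 3.282026 = 0.410253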